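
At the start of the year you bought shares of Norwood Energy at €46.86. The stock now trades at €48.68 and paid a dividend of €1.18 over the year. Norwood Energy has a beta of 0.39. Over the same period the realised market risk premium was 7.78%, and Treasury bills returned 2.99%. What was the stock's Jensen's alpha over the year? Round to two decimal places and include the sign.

+0.38%

Realised HPR = (P1 + D1 − P0) / P0 = (48.68 + 1.18 − 46.86) / 46.86 = 3.00 / 46.86 = 6.4020%
CAPM required = R_f + β·MRP = 2.99% + 0.39 × 7.78% = 6.0242%
α = realised − required = 6.4020% − 6.0242% = +0.38%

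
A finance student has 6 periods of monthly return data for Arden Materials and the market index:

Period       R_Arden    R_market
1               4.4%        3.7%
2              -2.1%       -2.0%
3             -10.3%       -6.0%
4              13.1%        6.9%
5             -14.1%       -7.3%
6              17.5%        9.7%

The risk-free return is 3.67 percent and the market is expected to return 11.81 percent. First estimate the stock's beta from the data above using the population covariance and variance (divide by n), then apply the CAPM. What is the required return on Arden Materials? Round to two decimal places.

Mean R_i = (4.4 − 2.1 − 10.3 + 13.1 − 14.1 + 17.5) / 6 = 1.4167%
Mean R_m = (3.7 − 2.0 − 6.0 + 6.9 − 7.3 + 9.7) / 6 = 0.8333%
Σ(R_i − R̄_i)(R_m − R̄_m) = 438.2667  ⇒  Cov = 438.2667 / 6 = 73.0445
Σ(R_m − R̄_m)² = 244.5133  ⇒  Var(R_m) = 244.5133 / 6 = 40.7522
β = Cov / Var(R_m) = 73.0445 / 40.7522 = 1.7924
MRP = 11.81% − 3.67% = 8.14%
E(R) = R_f + β × MRP = 3.67% + 1.7924 × 8.14% = 18.26%

18.26%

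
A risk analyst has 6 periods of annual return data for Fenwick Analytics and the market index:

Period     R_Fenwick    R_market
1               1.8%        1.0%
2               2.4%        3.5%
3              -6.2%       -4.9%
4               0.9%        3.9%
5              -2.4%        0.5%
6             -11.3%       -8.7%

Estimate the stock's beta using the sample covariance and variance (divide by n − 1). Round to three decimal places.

Mean R_i = (1.8 + 2.4 − 6.2 + 0.9 − 2.4 − 11.3) / 6 = -2.4667%
Mean R_m = (1.0 + 3.5 − 4.9 + 3.9 + 0.5 − 8.7) / 6 = -0.7833%
Σ(R_i − R̄_i)(R_m − R̄_m) = 129.6067  ⇒  Cov = 129.6067 / 5 = 25.9213
Σ(R_m − R̄_m)² = 124.7283  ⇒  Var(R_m) = 124.7283 / 5 = 24.9457
β = Cov / Var(R_m) = 25.9213 / 24.9457 = 1.0391

1.039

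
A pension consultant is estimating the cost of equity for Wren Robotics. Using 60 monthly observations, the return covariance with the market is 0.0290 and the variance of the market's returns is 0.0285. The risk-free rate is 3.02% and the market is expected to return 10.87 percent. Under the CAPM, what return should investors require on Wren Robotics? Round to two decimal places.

11.01%

β = Cov(R_i, R_m) / Var(R_m) = 0.0290 / 0.0285 = 1.0175
MRP = 10.87% − 3.02% = 7.85%
E(R) = R_f + β × MRP = 3.02% + 1.0175 × 7.85% = 11.01%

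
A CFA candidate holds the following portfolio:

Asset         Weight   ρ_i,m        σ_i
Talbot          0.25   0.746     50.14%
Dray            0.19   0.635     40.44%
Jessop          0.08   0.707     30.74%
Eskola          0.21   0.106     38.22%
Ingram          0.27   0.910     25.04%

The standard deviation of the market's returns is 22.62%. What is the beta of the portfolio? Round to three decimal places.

β_Talbot = 0.746 × 50.14% / 22.62% = 1.6536
β_Dray = 0.635 × 40.44% / 22.62% = 1.1353
β_Jessop = 0.707 × 30.74% / 22.62% = 0.9608
β_Eskola = 0.106 × 38.22% / 22.62% = 0.1791
β_Ingram = 0.910 × 25.04% / 22.62% = 1.0074
β_P = Σ w_i β_i = 0.25×1.6536 + 0.19×1.1353 + 0.08×0.9608 + 0.21×0.1791 + 0.27×1.0074 = 1.0156

1.016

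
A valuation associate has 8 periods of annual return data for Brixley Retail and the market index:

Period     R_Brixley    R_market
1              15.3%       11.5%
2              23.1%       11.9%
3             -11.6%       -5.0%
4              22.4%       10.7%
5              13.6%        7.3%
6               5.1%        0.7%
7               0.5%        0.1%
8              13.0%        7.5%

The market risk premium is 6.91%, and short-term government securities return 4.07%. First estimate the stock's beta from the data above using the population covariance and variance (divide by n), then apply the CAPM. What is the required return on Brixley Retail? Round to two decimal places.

16.55%

Mean R_i = (15.3 + 23.1 − 11.6 + 22.4 + 13.6 + 5.1 + 0.5 + 13.0) / 8 = 10.1750%
Mean R_m = (11.5 + 11.9 − 5.0 + 10.7 + 7.3 + 0.7 + 0.1 + 7.5) / 8 = 5.5875%
Σ(R_i − R̄_i)(R_m − R̄_m) = 494.0975  ⇒  Cov = 494.0975 / 8 = 61.7622
Σ(R_m − R̄_m)² = 273.6288  ⇒  Var(R_m) = 273.6288 / 8 = 34.2036
β = Cov / Var(R_m) = 61.7622 / 34.2036 = 1.8057
E(R) = R_f + β × MRP = 4.07% + 1.8057 × 6.91% = 16.55%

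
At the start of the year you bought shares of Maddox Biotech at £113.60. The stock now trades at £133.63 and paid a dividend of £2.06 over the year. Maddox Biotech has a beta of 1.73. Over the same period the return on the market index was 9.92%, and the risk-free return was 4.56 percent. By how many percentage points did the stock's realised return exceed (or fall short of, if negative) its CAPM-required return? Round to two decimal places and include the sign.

Realised HPR = (P1 + D1 − P0) / P0 = (133.63 + 2.06 − 113.60) / 113.60 = 22.09 / 113.60 = 19.4454%
MRP = 9.92% − 4.56% = 5.36%
CAPM required = R_f + β·MRP = 4.56% + 1.73 × 5.36% = 13.8328%
α = realised − required = 19.4454% − 13.8328% = +5.61%

+5.61%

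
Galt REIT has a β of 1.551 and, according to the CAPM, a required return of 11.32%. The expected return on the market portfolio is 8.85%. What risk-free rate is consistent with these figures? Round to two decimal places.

4.37%

E(R) = R_f + β(E(R_m) − R_f) = R_f(1 − β) + β·E(R_m)
11.32% = R_f × (1 − 1.551) + 1.551 × 8.85%
11.32% = R_f × -0.551 + 13.72635%
R_f = (11.32% − 13.72635%) / -0.551 = 4.37%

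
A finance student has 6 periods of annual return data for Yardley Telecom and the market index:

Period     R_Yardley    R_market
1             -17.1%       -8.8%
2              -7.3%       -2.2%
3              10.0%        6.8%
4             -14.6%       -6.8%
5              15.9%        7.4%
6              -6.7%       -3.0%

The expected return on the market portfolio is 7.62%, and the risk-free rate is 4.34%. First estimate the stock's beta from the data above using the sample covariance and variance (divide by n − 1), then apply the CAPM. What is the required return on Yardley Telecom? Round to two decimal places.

Mean R_i = (-17.1 − 7.3 + 10.0 − 14.6 + 15.9 − 6.7) / 6 = -3.3000%
Mean R_m = (-8.8 − 2.2 + 6.8 − 6.8 + 7.4 − 3.0) / 6 = -1.1000%
Σ(R_i − R̄_i)(R_m − R̄_m) = 449.8000  ⇒  Cov = 449.8000 / 5 = 89.9600
Σ(R_m − R̄_m)² = 231.2600  ⇒  Var(R_m) = 231.2600 / 5 = 46.2520
β = Cov / Var(R_m) = 89.9600 / 46.2520 = 1.9450
MRP = 7.62% − 4.34% = 3.28%
E(R) = R_f + β × MRP = 4.34% + 1.9450 × 3.28% = 10.72%

10.72%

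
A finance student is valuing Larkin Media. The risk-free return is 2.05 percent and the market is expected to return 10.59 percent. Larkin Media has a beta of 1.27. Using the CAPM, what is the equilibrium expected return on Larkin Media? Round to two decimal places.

12.90%

Market risk premium = E(R_m) − R_f = 10.59% − 2.05% = 8.54%
E(R) = R_f + β × MRP = 2.05% + 1.27 × 8.54% = 12.90%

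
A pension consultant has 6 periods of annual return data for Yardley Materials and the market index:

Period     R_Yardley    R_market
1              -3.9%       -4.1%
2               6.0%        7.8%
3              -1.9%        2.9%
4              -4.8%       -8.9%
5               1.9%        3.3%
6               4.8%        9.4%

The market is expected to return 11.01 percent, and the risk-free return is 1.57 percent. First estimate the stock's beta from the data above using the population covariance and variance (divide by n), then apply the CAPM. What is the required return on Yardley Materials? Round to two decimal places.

Mean R_i = (-3.9 + 6.0 − 1.9 − 4.8 + 1.9 + 4.8) / 6 = 0.3500%
Mean R_m = (-4.1 + 7.8 + 2.9 − 8.9 + 3.3 + 9.4) / 6 = 1.7333%
Σ(R_i − R̄_i)(R_m − R̄_m) = 147.7500  ⇒  Cov = 147.7500 / 6 = 24.6250
Σ(R_m − R̄_m)² = 246.4933  ⇒  Var(R_m) = 246.4933 / 6 = 41.0822
β = Cov / Var(R_m) = 24.6250 / 41.0822 = 0.5994
MRP = 11.01% − 1.57% = 9.44%
E(R) = R_f + β × MRP = 1.57% + 0.5994 × 9.44% = 7.23%

7.23%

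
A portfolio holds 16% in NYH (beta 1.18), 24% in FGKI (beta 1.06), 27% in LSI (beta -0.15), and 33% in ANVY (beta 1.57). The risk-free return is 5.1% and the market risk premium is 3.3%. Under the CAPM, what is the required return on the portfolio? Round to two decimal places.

β_P = Σ w_i β_i = 0.16×1.18 + 0.24×1.06 + 0.27×-0.15 + 0.33×1.57 = 0.9208
E(R_P) = R_f + β_P × MRP = 5.1% + 0.9208 × 3.3% = 8.14%

8.14%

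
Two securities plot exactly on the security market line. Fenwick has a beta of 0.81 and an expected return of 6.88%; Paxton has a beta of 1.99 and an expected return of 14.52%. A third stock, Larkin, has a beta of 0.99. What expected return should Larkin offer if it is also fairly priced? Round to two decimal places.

8.05%

MRP (SML slope) = (14.52% − 6.88%) / (1.99 − 0.81) = 7.64% / 1.18 = 6.4746%
R_f (intercept) = 6.88% − 0.81 × 6.4746% = 1.6356%
E(R_Larkin) = R_f + β × MRP = 1.6356% + 0.99 × 6.4746% = 8.05%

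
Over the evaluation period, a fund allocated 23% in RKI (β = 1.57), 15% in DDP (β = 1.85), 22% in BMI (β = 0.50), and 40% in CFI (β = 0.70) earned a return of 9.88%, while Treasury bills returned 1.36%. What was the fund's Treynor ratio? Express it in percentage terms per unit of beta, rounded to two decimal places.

β_P = 0.23×1.57 + 0.15×1.85 + 0.22×0.50 + 0.40×0.70 = 1.0286
Treynor = (R_P − R_f) / β_P = (9.88% − 1.36%) / 1.0286 = 8.52% / 1.0286 = 8.28%

8.28%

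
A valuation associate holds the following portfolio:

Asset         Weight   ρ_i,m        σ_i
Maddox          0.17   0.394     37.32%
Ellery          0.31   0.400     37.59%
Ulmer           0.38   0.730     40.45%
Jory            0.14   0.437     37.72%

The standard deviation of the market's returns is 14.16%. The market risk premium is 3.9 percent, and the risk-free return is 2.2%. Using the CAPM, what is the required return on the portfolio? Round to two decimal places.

β_Maddox = 0.394 × 37.32% / 14.16% = 1.0384
β_Ellery = 0.400 × 37.59% / 14.16% = 1.0619
β_Ulmer = 0.730 × 40.45% / 14.16% = 2.0853
β_Jory = 0.437 × 37.72% / 14.16% = 1.1641
β_P = Σ w_i β_i = 0.17×1.0384 + 0.31×1.0619 + 0.38×2.0853 + 0.14×1.1641 = 1.4611
E(R_P) = R_f + β_P × MRP = 2.2% + 1.4611 × 3.9% = 7.90%

7.90%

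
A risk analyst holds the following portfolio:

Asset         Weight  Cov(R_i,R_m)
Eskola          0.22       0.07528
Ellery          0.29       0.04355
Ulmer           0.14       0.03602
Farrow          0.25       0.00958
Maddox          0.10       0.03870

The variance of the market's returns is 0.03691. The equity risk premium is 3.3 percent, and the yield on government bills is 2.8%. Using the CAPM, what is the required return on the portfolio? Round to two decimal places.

6.42%

β_Eskola = 0.07528 / 0.03691 = 2.0396
β_Ellery = 0.04355 / 0.03691 = 1.1799
β_Ulmer = 0.03602 / 0.03691 = 0.9759
β_Farrow = 0.00958 / 0.03691 = 0.2596
β_Maddox = 0.03870 / 0.03691 = 1.0485
β_P = Σ w_i β_i = 0.22×2.0396 + 0.29×1.1799 + 0.14×0.9759 + 0.25×0.2596 + 0.10×1.0485 = 1.0973
E(R_P) = R_f + β_P × MRP = 2.8% + 1.0973 × 3.3% = 6.42%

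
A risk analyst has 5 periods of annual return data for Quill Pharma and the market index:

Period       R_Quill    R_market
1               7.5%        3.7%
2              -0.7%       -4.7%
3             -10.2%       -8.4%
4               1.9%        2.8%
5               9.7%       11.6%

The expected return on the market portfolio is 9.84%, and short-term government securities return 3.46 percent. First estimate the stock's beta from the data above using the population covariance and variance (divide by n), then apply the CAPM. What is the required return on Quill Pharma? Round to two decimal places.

Mean R_i = (7.5 − 0.7 − 10.2 + 1.9 + 9.7) / 5 = 1.6400%
Mean R_m = (3.7 − 4.7 − 8.4 + 2.8 + 11.6) / 5 = 1.0000%
Σ(R_i − R̄_i)(R_m − R̄_m) = 226.3600  ⇒  Cov = 226.3600 / 5 = 45.2720
Σ(R_m − R̄_m)² = 243.7400  ⇒  Var(R_m) = 243.7400 / 5 = 48.7480
β = Cov / Var(R_m) = 45.2720 / 48.7480 = 0.9287
MRP = 9.84% − 3.46% = 6.38%
E(R) = R_f + β × MRP = 3.46% + 0.9287 × 6.38% = 9.39%

9.39%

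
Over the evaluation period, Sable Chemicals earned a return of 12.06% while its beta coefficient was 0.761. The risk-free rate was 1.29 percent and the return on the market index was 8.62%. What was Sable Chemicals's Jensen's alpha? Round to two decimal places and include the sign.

Market excess return = 8.62% − 1.29% = 7.33%
CAPM benchmark = R_f + β(R_m − R_f) = 1.29% + 0.761 × 7.33% = 6.86813%
α = actual − benchmark = 12.06% − 6.86813% = +5.19%

+5.19%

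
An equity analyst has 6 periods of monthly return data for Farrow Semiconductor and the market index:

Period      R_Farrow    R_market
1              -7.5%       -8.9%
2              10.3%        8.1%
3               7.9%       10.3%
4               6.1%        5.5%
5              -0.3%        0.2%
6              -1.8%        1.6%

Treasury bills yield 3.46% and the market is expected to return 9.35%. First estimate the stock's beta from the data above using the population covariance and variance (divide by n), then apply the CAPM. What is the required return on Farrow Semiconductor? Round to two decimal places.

8.96%

Mean R_i = (-7.5 + 10.3 + 7.9 + 6.1 − 0.3 − 1.8) / 6 = 2.4500%
Mean R_m = (-8.9 + 8.1 + 10.3 + 5.5 + 0.2 + 1.6) / 6 = 2.8000%
Σ(R_i − R̄_i)(R_m − R̄_m) = 221.0000  ⇒  Cov = 221.0000 / 6 = 36.8333
Σ(R_m − R̄_m)² = 236.7200  ⇒  Var(R_m) = 236.7200 / 6 = 39.4533
β = Cov / Var(R_m) = 36.8333 / 39.4533 = 0.9336
MRP = 9.35% − 3.46% = 5.89%
E(R) = R_f + β × MRP = 3.46% + 0.9336 × 5.89% = 8.96%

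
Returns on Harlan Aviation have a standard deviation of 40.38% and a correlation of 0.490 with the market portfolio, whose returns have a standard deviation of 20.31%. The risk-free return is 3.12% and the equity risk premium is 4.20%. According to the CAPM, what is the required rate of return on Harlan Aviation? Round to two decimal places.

7.21%

β = ρ × σ_i / σ_m = 0.490 × 40.38% / 20.31% = 0.9742
E(R) = 3.12% + 0.9742 × 4.20% = 7.21%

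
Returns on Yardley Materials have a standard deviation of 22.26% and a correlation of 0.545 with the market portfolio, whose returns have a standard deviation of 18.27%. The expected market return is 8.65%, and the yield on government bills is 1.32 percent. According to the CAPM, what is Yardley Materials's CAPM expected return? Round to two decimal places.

β = ρ × σ_i / σ_m = 0.545 × 22.26% / 18.27% = 0.6640
MRP = 8.65% − 1.32% = 7.33%
E(R) = 1.32% + 0.6640 × 7.33% = 6.19%

6.19%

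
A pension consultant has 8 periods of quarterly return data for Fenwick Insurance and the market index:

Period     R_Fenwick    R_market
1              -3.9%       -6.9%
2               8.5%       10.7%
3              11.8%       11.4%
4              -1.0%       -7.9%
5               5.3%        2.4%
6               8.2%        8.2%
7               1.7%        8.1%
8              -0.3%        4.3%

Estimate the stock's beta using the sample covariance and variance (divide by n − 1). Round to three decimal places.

Mean R_i = (-3.9 + 8.5 + 11.8 − 1.0 + 5.3 + 8.2 + 1.7 − 0.3) / 8 = 3.7875%
Mean R_m = (-6.9 + 10.7 + 11.4 − 7.9 + 2.4 + 8.2 + 8.1 + 4.3) / 8 = 3.7875%
Σ(R_i − R̄_i)(R_m − R̄_m) = 237.9588  ⇒  Cov = 237.9588 / 7 = 33.9941
Σ(R_m − R̄_m)² = 396.8088  ⇒  Var(R_m) = 396.8088 / 7 = 56.6870
β = Cov / Var(R_m) = 33.9941 / 56.6870 = 0.5997

0.600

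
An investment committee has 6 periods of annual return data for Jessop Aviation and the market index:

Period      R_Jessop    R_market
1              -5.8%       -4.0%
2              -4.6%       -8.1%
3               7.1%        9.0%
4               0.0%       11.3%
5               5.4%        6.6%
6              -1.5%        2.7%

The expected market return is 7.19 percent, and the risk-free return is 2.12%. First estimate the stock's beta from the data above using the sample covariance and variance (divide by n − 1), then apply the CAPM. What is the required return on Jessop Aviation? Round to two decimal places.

4.81%

Mean R_i = (-5.8 − 4.6 + 7.1 + 0.0 + 5.4 − 1.5) / 6 = 0.1000%
Mean R_m = (-4.0 − 8.1 + 9.0 + 11.3 + 6.6 + 2.7) / 6 = 2.9167%
Σ(R_i − R̄_i)(R_m − R̄_m) = 154.2000  ⇒  Cov = 154.2000 / 5 = 30.8400
Σ(R_m − R̄_m)² = 290.1083  ⇒  Var(R_m) = 290.1083 / 5 = 58.0217
β = Cov / Var(R_m) = 30.8400 / 58.0217 = 0.5315
MRP = 7.19% − 2.12% = 5.07%
E(R) = R_f + β × MRP = 2.12% + 0.5315 × 5.07% = 4.81%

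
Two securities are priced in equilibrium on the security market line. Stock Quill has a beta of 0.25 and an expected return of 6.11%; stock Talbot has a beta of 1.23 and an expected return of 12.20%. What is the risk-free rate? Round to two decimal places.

Both satisfy E(R) = R_f + β·MRP, so the slope of the SML is
MRP = (12.20% − 6.11%) / (1.23 − 0.25) = 6.09% / 0.98 = 6.2143%
R_f = E(R_Quill) − β_Quill·MRP = 6.11% − 0.25 × 6.2143% = 4.5564%

4.56%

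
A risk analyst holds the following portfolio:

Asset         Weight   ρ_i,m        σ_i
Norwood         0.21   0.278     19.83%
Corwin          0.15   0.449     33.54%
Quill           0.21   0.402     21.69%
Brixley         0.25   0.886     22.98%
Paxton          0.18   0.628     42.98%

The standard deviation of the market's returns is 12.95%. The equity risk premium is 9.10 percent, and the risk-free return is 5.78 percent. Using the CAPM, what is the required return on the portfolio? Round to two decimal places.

16.46%

β_Norwood = 0.278 × 19.83% / 12.95% = 0.4257
β_Corwin = 0.449 × 33.54% / 12.95% = 1.1629
β_Quill = 0.402 × 21.69% / 12.95% = 0.6733
β_Brixley = 0.886 × 22.98% / 12.95% = 1.5722
β_Paxton = 0.628 × 42.98% / 12.95% = 2.0843
β_P = Σ w_i β_i = 0.21×0.4257 + 0.15×1.1629 + 0.21×0.6733 + 0.25×1.5722 + 0.18×2.0843 = 1.1734
E(R_P) = R_f + β_P × MRP = 5.78% + 1.1734 × 9.10% = 16.46%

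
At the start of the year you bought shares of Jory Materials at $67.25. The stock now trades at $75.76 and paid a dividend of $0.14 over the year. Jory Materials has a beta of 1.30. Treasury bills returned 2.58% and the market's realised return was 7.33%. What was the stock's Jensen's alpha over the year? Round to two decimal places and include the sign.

Realised HPR = (P1 + D1 − P0) / P0 = (75.76 + 0.14 − 67.25) / 67.25 = 8.65 / 67.25 = 12.8625%
MRP = 7.33% − 2.58% = 4.75%
CAPM required = R_f + β·MRP = 2.58% + 1.30 × 4.75% = 8.7550%
α = realised − required = 12.8625% − 8.7550% = +4.11%

+4.11%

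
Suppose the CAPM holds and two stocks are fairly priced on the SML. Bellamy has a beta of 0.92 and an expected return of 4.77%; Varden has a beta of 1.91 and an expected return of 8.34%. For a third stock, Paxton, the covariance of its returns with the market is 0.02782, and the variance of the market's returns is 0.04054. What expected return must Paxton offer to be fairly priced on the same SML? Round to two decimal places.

3.93%

MRP = (8.34% − 4.77%) / (1.91 − 0.92) = 3.6061%
R_f = 4.77% − 0.92 × 3.6061% = 1.4524%
β_Paxton = Cov / Var(R_m) = 0.02782 / 0.04054 = 0.6862
E(R_Paxton) = R_f + β × MRP = 1.4524% + 0.6862 × 3.6061% = 3.93%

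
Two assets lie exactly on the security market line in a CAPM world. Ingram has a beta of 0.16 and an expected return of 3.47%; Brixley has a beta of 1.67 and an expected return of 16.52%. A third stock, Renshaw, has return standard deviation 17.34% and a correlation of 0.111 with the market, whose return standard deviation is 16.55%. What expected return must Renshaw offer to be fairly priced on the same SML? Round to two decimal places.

3.09%

MRP = (16.52% − 3.47%) / (1.67 − 0.16) = 8.6424%
R_f = 3.47% − 0.16 × 8.6424% = 2.0872%
β_Renshaw = ρ·σ_i/σ_m = 0.111 × 17.34 / 16.55 = 0.1163
E(R_Renshaw) = R_f + β × MRP = 2.0872% + 0.1163 × 8.6424% = 3.09%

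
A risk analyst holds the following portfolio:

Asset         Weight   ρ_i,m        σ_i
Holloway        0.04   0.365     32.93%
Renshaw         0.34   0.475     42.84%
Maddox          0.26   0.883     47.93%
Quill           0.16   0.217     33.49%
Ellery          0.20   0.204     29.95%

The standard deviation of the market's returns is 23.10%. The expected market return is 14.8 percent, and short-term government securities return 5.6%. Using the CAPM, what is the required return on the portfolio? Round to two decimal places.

13.88%

β_Holloway = 0.365 × 32.93% / 23.10% = 0.5203
β_Renshaw = 0.475 × 42.84% / 23.10% = 0.8809
β_Maddox = 0.883 × 47.93% / 23.10% = 1.8321
β_Quill = 0.217 × 33.49% / 23.10% = 0.3146
β_Ellery = 0.204 × 29.95% / 23.10% = 0.2645
β_P = Σ w_i β_i = 0.04×0.5203 + 0.34×0.8809 + 0.26×1.8321 + 0.16×0.3146 + 0.20×0.2645 = 0.8999
MRP = 14.8% − 5.6% = 9.20%
E(R_P) = R_f + β_P × MRP = 5.6% + 0.8999 × 9.2% = 13.88%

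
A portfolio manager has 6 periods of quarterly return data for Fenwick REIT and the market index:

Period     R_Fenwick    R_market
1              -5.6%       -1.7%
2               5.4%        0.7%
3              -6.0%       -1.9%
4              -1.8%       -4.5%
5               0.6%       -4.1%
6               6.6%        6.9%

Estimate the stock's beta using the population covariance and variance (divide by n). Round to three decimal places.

0.854

Mean R_i = (-5.6 + 5.4 − 6.0 − 1.8 + 0.6 + 6.6) / 6 = -0.1333%
Mean R_m = (-1.7 + 0.7 − 1.9 − 4.5 − 4.1 + 6.9) / 6 = -0.7667%
Σ(R_i − R̄_i)(R_m − R̄_m) = 75.2667  ⇒  Cov = 75.2667 / 6 = 12.5445
Σ(R_m − R̄_m)² = 88.1333  ⇒  Var(R_m) = 88.1333 / 6 = 14.6889
β = Cov / Var(R_m) = 12.5445 / 14.6889 = 0.8540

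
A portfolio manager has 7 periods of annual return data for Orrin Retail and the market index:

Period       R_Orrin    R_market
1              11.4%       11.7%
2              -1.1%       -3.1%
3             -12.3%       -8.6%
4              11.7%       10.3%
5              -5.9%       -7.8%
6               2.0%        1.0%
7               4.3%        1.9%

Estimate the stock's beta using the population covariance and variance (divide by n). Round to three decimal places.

1.061

Mean R_i = (11.4 − 1.1 − 12.3 + 11.7 − 5.9 + 2.0 + 4.3) / 7 = 1.4429%
Mean R_m = (11.7 − 3.1 − 8.6 + 10.3 − 7.8 + 1.0 + 1.9) / 7 = 0.7714%
Σ(R_i − R̄_i)(R_m − R̄_m) = 411.4786  ⇒  Cov = 411.4786 / 7 = 58.7827
Σ(R_m − R̄_m)² = 387.8343  ⇒  Var(R_m) = 387.8343 / 7 = 55.4049
β = Cov / Var(R_m) = 58.7827 / 55.4049 = 1.0610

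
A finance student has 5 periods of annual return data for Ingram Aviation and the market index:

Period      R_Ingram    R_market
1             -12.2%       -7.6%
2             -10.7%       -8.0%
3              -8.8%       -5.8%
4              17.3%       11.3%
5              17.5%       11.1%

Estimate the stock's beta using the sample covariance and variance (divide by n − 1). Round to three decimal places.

1.523

Mean R_i = (-12.2 − 10.7 − 8.8 + 17.3 + 17.5) / 5 = 0.6200%
Mean R_m = (-7.6 − 8.0 − 5.8 + 11.3 + 11.1) / 5 = 0.2000%
Σ(R_i − R̄_i)(R_m − R̄_m) = 618.4800  ⇒  Cov = 618.4800 / 4 = 154.6200
Σ(R_m − R̄_m)² = 406.1000  ⇒  Var(R_m) = 406.1000 / 4 = 101.5250
β = Cov / Var(R_m) = 154.6200 / 101.5250 = 1.5230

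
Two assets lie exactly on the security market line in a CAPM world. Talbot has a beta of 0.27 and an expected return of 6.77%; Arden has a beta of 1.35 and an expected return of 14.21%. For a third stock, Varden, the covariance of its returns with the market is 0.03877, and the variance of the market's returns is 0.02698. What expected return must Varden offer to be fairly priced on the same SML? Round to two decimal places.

MRP = (14.21% − 6.77%) / (1.35 − 0.27) = 6.8889%
R_f = 6.77% − 0.27 × 6.8889% = 4.9100%
β_Varden = Cov / Var(R_m) = 0.03877 / 0.02698 = 1.4370
E(R_Varden) = R_f + β × MRP = 4.9100% + 1.4370 × 6.8889% = 14.81%

14.81%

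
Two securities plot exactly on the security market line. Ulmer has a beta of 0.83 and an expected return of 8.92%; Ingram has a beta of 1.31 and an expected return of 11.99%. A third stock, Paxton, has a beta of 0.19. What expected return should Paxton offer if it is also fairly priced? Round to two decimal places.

4.83%

MRP (SML slope) = (11.99% − 8.92%) / (1.31 − 0.83) = 3.07% / 0.48 = 6.3958%
R_f (intercept) = 8.92% − 0.83 × 6.3958% = 3.6115%
E(R_Paxton) = R_f + β × MRP = 3.6115% + 0.19 × 6.3958% = 4.83%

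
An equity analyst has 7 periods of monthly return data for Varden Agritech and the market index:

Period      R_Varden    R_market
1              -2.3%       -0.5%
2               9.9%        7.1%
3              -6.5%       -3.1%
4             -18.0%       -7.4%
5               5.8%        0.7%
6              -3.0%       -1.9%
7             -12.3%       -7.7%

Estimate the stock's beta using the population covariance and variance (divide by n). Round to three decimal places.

Mean R_i = (-2.3 + 9.9 − 6.5 − 18.0 + 5.8 − 3.0 − 12.3) / 7 = -3.7714%
Mean R_m = (-0.5 + 7.1 − 3.1 − 7.4 + 0.7 − 1.9 − 7.7) / 7 = -1.8286%
Σ(R_i − R̄_i)(R_m − R̄_m) = 280.9857  ⇒  Cov = 280.9857 / 7 = 40.1408
Σ(R_m − R̄_m)² = 155.0143  ⇒  Var(R_m) = 155.0143 / 7 = 22.1449
β = Cov / Var(R_m) = 40.1408 / 22.1449 = 1.8126

1.813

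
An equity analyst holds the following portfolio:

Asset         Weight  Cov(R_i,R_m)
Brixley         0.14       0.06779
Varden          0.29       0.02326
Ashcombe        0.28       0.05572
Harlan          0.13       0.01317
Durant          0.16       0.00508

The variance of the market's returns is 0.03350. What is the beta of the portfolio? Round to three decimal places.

1.026

β_Brixley = 0.06779 / 0.03350 = 2.0236
β_Varden = 0.02326 / 0.03350 = 0.6943
β_Ashcombe = 0.05572 / 0.03350 = 1.6633
β_Harlan = 0.01317 / 0.03350 = 0.3931
β_Durant = 0.00508 / 0.03350 = 0.1516
β_P = Σ w_i β_i = 0.14×2.0236 + 0.29×0.6943 + 0.28×1.6633 + 0.13×0.3931 + 0.16×0.1516 = 1.0257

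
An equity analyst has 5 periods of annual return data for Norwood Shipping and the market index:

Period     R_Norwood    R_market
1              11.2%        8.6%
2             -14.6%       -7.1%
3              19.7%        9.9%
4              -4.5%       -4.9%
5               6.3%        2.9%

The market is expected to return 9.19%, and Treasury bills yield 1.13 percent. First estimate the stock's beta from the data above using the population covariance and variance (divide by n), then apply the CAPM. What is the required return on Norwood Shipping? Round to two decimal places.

Mean R_i = (11.2 − 14.6 + 19.7 − 4.5 + 6.3) / 5 = 3.6200%
Mean R_m = (8.6 − 7.1 + 9.9 − 4.9 + 2.9) / 5 = 1.8800%
Σ(R_i − R̄_i)(R_m − R̄_m) = 401.3020  ⇒  Cov = 401.3020 / 5 = 80.2604
Σ(R_m − R̄_m)² = 237.1280  ⇒  Var(R_m) = 237.1280 / 5 = 47.4256
β = Cov / Var(R_m) = 80.2604 / 47.4256 = 1.6923
MRP = 9.19% − 1.13% = 8.06%
E(R) = R_f + β × MRP = 1.13% + 1.6923 × 8.06% = 14.77%

14.77%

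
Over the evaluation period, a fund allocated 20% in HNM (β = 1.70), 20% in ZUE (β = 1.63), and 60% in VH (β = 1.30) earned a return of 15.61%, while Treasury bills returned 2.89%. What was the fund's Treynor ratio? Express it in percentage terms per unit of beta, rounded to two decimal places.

8.80%

β_P = 0.20×1.70 + 0.20×1.63 + 0.60×1.30 = 1.4460
Treynor = (R_P − R_f) / β_P = (15.61% − 2.89%) / 1.4460 = 12.72% / 1.4460 = 8.80%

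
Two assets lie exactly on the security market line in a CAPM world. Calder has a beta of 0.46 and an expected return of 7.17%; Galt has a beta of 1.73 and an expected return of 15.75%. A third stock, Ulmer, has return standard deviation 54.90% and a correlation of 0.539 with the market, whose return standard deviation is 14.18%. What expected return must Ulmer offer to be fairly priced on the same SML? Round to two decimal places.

MRP = (15.75% − 7.17%) / (1.73 − 0.46) = 6.7559%
R_f = 7.17% − 0.46 × 6.7559% = 4.0623%
β_Ulmer = ρ·σ_i/σ_m = 0.539 × 54.90 / 14.18 = 2.0868
E(R_Ulmer) = R_f + β × MRP = 4.0623% + 2.0868 × 6.7559% = 18.16%

18.16%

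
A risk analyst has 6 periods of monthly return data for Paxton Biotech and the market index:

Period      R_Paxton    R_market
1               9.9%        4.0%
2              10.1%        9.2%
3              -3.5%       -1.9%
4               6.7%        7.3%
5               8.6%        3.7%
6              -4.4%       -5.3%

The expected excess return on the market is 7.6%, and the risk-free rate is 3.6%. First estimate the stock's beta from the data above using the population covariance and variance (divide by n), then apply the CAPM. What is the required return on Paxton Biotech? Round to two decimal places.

11.93%

Mean R_i = (9.9 + 10.1 − 3.5 + 6.7 + 8.6 − 4.4) / 6 = 4.5667%
Mean R_m = (4.0 + 9.2 − 1.9 + 7.3 + 3.7 − 5.3) / 6 = 2.8333%
Σ(R_i − R̄_i)(R_m − R̄_m) = 165.5867  ⇒  Cov = 165.5867 / 6 = 27.5978
Σ(R_m − R̄_m)² = 151.1533  ⇒  Var(R_m) = 151.1533 / 6 = 25.1922
β = Cov / Var(R_m) = 27.5978 / 25.1922 = 1.0955
E(R) = R_f + β × MRP = 3.6% + 1.0955 × 7.6% = 11.93%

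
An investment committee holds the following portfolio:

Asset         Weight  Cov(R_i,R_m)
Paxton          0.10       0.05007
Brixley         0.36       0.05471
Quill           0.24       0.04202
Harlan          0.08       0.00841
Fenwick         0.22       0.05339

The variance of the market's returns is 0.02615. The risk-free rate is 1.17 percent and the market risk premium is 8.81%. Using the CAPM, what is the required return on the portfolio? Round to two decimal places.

β_Paxton = 0.05007 / 0.02615 = 1.9147
β_Brixley = 0.05471 / 0.02615 = 2.0922
β_Quill = 0.04202 / 0.02615 = 1.6069
β_Harlan = 0.00841 / 0.02615 = 0.3216
β_Fenwick = 0.05339 / 0.02615 = 2.0417
β_P = Σ w_i β_i = 0.10×1.9147 + 0.36×2.0922 + 0.24×1.6069 + 0.08×0.3216 + 0.22×2.0417 = 1.8052
E(R_P) = R_f + β_P × MRP = 1.17% + 1.8052 × 8.81% = 17.07%

17.07%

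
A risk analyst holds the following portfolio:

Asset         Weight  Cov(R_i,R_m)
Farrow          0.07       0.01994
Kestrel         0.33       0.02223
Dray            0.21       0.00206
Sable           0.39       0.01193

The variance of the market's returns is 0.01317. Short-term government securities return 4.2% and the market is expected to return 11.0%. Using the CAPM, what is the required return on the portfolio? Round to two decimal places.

β_Farrow = 0.01994 / 0.01317 = 1.5140
β_Kestrel = 0.02223 / 0.01317 = 1.6879
β_Dray = 0.00206 / 0.01317 = 0.1564
β_Sable = 0.01193 / 0.01317 = 0.9058
β_P = Σ w_i β_i = 0.07×1.5140 + 0.33×1.6879 + 0.21×0.1564 + 0.39×0.9058 = 1.0491
MRP = 11.0% − 4.2% = 6.80%
E(R_P) = R_f + β_P × MRP = 4.2% + 1.0491 × 6.8% = 11.33%

11.33%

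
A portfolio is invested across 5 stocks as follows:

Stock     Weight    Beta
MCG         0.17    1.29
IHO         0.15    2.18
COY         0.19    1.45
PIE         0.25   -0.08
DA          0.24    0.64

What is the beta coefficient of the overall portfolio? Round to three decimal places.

0.955

β_P = Σ w_i β_i = 0.17×1.29 + 0.15×2.18 + 0.19×1.45 + 0.25×-0.08 + 0.24×0.64 = 0.9554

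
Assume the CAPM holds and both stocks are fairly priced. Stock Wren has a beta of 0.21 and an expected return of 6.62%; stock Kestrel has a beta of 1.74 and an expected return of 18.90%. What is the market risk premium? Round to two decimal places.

Both satisfy E(R) = R_f + β·MRP, so the slope of the SML is
MRP = (18.90% − 6.62%) / (1.74 − 0.21) = 12.28% / 1.53 = 8.0261%

8.03%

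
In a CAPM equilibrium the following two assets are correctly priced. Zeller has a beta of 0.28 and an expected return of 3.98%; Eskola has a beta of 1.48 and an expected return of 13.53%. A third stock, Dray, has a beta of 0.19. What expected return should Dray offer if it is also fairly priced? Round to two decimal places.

3.26%

MRP (SML slope) = (13.53% − 3.98%) / (1.48 − 0.28) = 9.55% / 1.20 = 7.9583%
R_f (intercept) = 3.98% − 0.28 × 7.9583% = 1.7517%
E(R_Dray) = R_f + β × MRP = 1.7517% + 0.19 × 7.9583% = 3.26%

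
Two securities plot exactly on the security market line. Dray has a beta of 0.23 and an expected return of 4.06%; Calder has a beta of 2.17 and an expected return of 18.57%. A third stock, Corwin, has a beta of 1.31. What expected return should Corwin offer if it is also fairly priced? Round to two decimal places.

MRP (SML slope) = (18.57% − 4.06%) / (2.17 − 0.23) = 14.51% / 1.94 = 7.4794%
R_f (intercept) = 4.06% − 0.23 × 7.4794% = 2.3397%
E(R_Corwin) = R_f + β × MRP = 2.3397% + 1.31 × 7.4794% = 12.14%

12.14%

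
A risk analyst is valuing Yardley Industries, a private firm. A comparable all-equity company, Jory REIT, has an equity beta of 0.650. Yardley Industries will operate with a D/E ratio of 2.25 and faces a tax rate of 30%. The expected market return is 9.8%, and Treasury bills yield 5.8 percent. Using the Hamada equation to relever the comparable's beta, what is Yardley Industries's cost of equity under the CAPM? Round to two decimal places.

12.50%

β_L = β_U × [1 + (1 − t)(D/E)] = 0.650 × [1 + (1 − 0.30) × 2.25]
    = 0.650 × [1 + 0.70 × 2.25] = 0.650 × 2.5750 = 1.6738
MRP = 9.8% − 5.8% = 4.00%
E(R) = R_f + β_L × MRP = 5.8% + 1.6738 × 4.0% = 12.50%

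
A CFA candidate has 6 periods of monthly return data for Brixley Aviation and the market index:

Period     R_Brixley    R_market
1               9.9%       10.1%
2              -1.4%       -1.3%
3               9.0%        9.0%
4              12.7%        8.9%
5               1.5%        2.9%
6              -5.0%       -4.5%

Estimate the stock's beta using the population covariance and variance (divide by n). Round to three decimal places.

1.125

Mean R_i = (9.9 − 1.4 + 9.0 + 12.7 + 1.5 − 5.0) / 6 = 4.4500%
Mean R_m = (10.1 − 1.3 + 9.0 + 8.9 + 2.9 − 4.5) / 6 = 4.1833%
Σ(R_i − R̄_i)(R_m − R̄_m) = 210.9950  ⇒  Cov = 210.9950 / 6 = 35.1658
Σ(R_m − R̄_m)² = 187.5683  ⇒  Var(R_m) = 187.5683 / 6 = 31.2614
β = Cov / Var(R_m) = 35.1658 / 31.2614 = 1.1249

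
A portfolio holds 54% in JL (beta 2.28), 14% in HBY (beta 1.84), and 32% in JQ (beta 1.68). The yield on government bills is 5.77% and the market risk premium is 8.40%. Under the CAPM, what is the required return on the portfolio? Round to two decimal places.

β_P = Σ w_i β_i = 0.54×2.28 + 0.14×1.84 + 0.32×1.68 = 2.0264
E(R_P) = R_f + β_P × MRP = 5.77% + 2.0264 × 8.40% = 22.79%

22.79%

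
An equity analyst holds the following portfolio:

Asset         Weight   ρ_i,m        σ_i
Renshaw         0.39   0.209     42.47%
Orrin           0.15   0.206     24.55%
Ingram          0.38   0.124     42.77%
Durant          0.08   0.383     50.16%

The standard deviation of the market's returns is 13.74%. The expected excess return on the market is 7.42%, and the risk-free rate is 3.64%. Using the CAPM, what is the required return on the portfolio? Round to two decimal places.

7.84%

β_Renshaw = 0.209 × 42.47% / 13.74% = 0.6460
β_Orrin = 0.206 × 24.55% / 13.74% = 0.3681
β_Ingram = 0.124 × 42.77% / 13.74% = 0.3860
β_Durant = 0.383 × 50.16% / 13.74% = 1.3982
β_P = Σ w_i β_i = 0.39×0.6460 + 0.15×0.3681 + 0.38×0.3860 + 0.08×1.3982 = 0.5657
E(R_P) = R_f + β_P × MRP = 3.64% + 0.5657 × 7.42% = 7.84%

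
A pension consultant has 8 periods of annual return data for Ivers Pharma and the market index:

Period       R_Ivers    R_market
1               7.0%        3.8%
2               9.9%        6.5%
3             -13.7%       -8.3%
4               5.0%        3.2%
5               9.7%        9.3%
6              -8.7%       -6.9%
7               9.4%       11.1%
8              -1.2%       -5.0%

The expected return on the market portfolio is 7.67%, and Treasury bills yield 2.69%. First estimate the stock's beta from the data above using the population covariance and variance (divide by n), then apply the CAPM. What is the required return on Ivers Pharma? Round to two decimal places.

Mean R_i = (7.0 + 9.9 − 13.7 + 5.0 + 9.7 − 8.7 + 9.4 − 1.2) / 8 = 2.1750%
Mean R_m = (3.8 + 6.5 − 8.3 + 3.2 + 9.3 − 6.9 + 11.1 − 5.0) / 8 = 1.7125%
Σ(R_i − R̄_i)(R_m − R̄_m) = 451.4425  ⇒  Cov = 451.4425 / 8 = 56.4303
Σ(R_m − R̄_m)² = 394.6688  ⇒  Var(R_m) = 394.6688 / 8 = 49.3336
β = Cov / Var(R_m) = 56.4303 / 49.3336 = 1.1439
MRP = 7.67% − 2.69% = 4.98%
E(R) = R_f + β × MRP = 2.69% + 1.1439 × 4.98% = 8.39%

8.39%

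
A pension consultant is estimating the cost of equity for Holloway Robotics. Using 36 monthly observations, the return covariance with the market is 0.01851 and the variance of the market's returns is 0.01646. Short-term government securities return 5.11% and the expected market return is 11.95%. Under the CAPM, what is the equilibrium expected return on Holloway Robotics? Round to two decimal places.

β = Cov(R_i, R_m) / Var(R_m) = 0.01851 / 0.01646 = 1.1245
MRP = 11.95% − 5.11% = 6.84%
E(R) = R_f + β × MRP = 5.11% + 1.1245 × 6.84% = 12.80%

12.80%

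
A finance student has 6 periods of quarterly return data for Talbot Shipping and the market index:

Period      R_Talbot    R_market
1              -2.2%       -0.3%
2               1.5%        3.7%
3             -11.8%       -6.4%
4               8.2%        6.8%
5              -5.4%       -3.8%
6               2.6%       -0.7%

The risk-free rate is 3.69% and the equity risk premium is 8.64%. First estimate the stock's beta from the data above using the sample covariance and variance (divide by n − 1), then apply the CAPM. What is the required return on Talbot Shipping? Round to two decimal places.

15.28%

Mean R_i = (-2.2 + 1.5 − 11.8 + 8.2 − 5.4 + 2.6) / 6 = -1.1833%
Mean R_m = (-0.3 + 3.7 − 6.4 + 6.8 − 3.8 − 0.7) / 6 = -0.1167%
Σ(R_i − R̄_i)(R_m − R̄_m) = 155.3617  ⇒  Cov = 155.3617 / 5 = 31.0723
Σ(R_m − R̄_m)² = 115.8283  ⇒  Var(R_m) = 115.8283 / 5 = 23.1657
β = Cov / Var(R_m) = 31.0723 / 23.1657 = 1.3413
E(R) = R_f + β × MRP = 3.69% + 1.3413 × 8.64% = 15.28%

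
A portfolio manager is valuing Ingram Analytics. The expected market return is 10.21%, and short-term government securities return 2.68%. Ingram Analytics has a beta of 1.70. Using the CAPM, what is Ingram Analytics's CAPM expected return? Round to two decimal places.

15.48%

Market risk premium = E(R_m) − R_f = 10.21% − 2.68% = 7.53%
E(R) = R_f + β × MRP = 2.68% + 1.70 × 7.53% = 15.48%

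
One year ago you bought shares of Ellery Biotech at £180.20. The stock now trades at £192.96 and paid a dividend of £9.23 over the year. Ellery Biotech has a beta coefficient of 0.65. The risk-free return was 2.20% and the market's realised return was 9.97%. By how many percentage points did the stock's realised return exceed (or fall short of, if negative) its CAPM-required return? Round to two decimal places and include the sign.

+4.95%

Realised HPR = (P1 + D1 − P0) / P0 = (192.96 + 9.23 − 180.20) / 180.20 = 21.99 / 180.20 = 12.2031%
MRP = 9.97% − 2.20% = 7.77%
CAPM required = R_f + β·MRP = 2.20% + 0.65 × 7.77% = 7.2505%
α = realised − required = 12.2031% − 7.2505% = +4.95%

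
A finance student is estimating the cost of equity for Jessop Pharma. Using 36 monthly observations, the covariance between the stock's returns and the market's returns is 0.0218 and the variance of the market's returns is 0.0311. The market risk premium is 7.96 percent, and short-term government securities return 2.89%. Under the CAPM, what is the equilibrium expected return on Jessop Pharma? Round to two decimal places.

8.47%

β = Cov(R_i, R_m) / Var(R_m) = 0.0218 / 0.0311 = 0.7010
E(R) = R_f + β × MRP = 2.89% + 0.7010 × 7.96% = 8.47%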